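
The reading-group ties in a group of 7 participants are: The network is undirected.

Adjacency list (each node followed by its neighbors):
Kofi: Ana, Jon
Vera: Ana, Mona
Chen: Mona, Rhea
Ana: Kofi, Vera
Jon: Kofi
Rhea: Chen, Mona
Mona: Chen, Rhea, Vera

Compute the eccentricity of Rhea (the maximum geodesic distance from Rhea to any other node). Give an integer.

5

Distances from Rhea: Ana:3, Chen:1, Jon:5, Kofi:4, Mona:1, Vera:2.
The largest is 5 (to Jon), so the eccentricity of Rhea is 5.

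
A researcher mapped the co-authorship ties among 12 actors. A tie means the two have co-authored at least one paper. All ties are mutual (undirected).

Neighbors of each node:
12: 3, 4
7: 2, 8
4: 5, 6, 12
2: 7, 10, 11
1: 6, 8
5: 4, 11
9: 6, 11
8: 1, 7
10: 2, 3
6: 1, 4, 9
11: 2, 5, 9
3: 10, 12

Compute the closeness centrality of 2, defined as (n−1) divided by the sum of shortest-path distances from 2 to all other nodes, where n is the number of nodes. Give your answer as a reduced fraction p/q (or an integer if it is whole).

Distances from 2: 1:3, 3:2, 4:3, 5:2, 6:3, 7:1, 8:2, 9:2, 10:1, 11:1, 12:3. Sum = 23.
n = 12, so closeness = 11/23.

11/23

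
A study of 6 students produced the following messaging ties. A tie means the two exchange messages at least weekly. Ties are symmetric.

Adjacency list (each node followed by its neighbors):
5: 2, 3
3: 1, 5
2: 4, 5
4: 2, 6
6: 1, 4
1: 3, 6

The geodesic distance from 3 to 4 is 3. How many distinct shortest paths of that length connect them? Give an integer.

The shortest distance is 3. The length-3 paths are: 3–5–2–4; 3–1–6–4.
That gives 2 distinct shortest paths.

2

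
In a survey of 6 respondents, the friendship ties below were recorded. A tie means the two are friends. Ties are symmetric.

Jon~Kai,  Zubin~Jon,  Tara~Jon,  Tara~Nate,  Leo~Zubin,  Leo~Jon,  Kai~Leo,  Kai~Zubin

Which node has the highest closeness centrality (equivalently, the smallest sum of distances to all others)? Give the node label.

Farness (sum of distances to all others) for each node — Jon:6, Kai:8, Leo:8, Nate:12, Tara:8, Zubin:8.
The smallest farness is 6, for Jon, so Jon has the highest closeness.

Jon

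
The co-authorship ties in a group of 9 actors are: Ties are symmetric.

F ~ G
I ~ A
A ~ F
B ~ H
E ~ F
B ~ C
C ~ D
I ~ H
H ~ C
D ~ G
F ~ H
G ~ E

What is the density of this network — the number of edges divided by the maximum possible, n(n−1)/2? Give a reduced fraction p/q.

There are 12 edges and 9 nodes, so the maximum possible is C(9,2) = 36.
Density = 12/36 = 1/3.

1/3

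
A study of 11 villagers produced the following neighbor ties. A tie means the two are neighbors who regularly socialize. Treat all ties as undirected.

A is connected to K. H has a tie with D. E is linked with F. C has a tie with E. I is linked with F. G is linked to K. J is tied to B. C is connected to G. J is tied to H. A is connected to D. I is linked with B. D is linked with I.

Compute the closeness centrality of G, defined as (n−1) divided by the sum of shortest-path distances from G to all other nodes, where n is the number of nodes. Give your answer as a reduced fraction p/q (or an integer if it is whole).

Distances from G: A:2, B:5, C:1, D:3, E:2, F:3, H:4, I:4, J:5, K:1. Sum = 30.
n = 11, so closeness = 10/30 = 1/3.

1/3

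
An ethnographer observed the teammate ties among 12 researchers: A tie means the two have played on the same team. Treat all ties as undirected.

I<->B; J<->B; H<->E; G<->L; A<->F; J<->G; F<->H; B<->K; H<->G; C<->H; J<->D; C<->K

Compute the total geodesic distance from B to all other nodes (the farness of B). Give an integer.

28

Distances from B: A:5, C:2, D:2, E:4, F:4, G:2, H:3, I:1, J:1, K:1, L:3.
Sum = 5 + 2 + 2 + 4 + 4 + 2 + 3 + 1 + 1 + 1 + 3 = 28.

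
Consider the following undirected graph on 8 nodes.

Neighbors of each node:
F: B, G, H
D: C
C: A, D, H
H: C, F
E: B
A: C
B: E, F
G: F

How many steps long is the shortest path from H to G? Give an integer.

One shortest route is H – F – G, which uses 2 edges, and H and G are not directly tied, so nothing shorter exists. So d(H,G) = 2.

2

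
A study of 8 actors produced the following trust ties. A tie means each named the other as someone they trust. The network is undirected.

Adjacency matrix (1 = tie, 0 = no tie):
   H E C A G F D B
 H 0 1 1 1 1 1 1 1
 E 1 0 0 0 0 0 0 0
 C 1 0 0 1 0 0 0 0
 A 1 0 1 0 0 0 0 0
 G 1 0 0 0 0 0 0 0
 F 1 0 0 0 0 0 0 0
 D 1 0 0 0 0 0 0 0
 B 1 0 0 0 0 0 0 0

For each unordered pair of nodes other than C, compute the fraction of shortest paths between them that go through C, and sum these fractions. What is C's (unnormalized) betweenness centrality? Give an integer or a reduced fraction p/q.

0

No shortest path between any pair of other nodes passes through C.
Summing the contributions gives betweenness(C) = 0.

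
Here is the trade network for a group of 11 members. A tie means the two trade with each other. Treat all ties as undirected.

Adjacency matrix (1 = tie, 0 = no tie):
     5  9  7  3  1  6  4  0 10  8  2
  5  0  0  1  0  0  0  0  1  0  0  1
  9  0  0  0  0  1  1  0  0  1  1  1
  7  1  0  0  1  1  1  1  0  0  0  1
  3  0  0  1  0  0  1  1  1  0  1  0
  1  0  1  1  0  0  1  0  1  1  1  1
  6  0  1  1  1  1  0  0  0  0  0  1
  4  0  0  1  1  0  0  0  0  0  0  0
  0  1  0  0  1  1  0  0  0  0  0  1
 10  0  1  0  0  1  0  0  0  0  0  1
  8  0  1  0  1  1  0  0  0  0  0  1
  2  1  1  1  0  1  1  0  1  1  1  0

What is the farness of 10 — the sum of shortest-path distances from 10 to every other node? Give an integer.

19

Distances from 10: 0:2, 1:1, 2:1, 3:3, 4:3, 5:2, 6:2, 7:2, 8:2, 9:1.
Sum = 2 + 1 + 1 + 3 + 3 + 2 + 2 + 2 + 2 + 1 = 19.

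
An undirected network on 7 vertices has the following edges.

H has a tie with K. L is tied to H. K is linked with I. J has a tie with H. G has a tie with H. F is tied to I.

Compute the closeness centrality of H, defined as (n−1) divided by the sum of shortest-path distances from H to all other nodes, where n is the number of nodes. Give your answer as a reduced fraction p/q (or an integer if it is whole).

Distances from H: F:3, G:1, I:2, J:1, K:1, L:1. Sum = 9.
n = 7, so closeness = 6/9 = 2/3.

2/3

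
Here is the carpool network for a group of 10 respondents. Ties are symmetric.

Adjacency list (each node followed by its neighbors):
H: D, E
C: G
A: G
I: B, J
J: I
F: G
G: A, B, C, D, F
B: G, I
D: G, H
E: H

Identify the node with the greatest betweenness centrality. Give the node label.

G

Unnormalized betweenness of each node: A:0, B:14, C:0, D:14, E:0, F:0, G:30, H:8, I:8, J:0.
G has the largest value, 30, making it the main broker — the node through which the most shortest paths run.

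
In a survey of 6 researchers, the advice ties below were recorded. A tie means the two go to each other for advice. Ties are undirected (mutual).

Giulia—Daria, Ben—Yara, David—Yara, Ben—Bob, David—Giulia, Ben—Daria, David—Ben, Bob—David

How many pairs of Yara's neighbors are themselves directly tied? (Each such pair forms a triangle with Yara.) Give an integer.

1

Yara's neighbors: Ben and David.
Neighbor pairs that are themselves tied: Yara–Ben–David. Each forms one triangle with Yara, for 1 in total.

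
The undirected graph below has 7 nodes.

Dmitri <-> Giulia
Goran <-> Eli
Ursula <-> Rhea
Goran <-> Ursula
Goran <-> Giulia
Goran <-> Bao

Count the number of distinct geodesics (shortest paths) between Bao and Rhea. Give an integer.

1

The shortest distance is 3, and the only length-3 path is Bao–Goran–Ursula–Rhea. So there is exactly 1 shortest path.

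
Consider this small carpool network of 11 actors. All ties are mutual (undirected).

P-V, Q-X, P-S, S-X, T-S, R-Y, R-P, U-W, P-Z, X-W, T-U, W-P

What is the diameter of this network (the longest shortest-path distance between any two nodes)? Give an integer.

5

Eccentricity of each node (its greatest distance to any other): P:3, Q:5, R:4, S:3, T:4, U:4, V:4, W:3, X:4, Y:5, Z:4.
The maximum eccentricity is 5, realized for instance by the pair Q–Y via Q – X – S – P – R – Y. So the diameter is 5.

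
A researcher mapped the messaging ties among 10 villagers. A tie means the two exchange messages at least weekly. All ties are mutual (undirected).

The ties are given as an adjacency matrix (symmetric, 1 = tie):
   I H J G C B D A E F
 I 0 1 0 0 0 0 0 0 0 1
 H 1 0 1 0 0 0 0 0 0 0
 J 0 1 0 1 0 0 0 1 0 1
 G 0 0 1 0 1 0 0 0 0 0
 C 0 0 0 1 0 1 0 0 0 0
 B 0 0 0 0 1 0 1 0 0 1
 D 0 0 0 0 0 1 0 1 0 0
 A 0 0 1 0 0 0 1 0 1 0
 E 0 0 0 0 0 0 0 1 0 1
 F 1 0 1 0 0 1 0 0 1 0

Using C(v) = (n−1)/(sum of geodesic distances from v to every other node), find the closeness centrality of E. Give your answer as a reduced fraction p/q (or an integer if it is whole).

9/19

Distances from E: A:1, B:2, C:3, D:2, F:1, G:3, H:3, I:2, J:2. Sum = 19.
n = 10, so closeness = 9/19.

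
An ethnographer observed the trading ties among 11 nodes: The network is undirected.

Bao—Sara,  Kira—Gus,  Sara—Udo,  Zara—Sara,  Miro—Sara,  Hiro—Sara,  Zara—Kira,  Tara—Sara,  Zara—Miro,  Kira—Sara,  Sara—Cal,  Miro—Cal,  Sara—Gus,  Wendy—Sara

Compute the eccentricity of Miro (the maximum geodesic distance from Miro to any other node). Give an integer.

2

Distances from Miro: Bao:2, Cal:1, Gus:2, Hiro:2, Kira:2, Sara:1, Tara:2, Udo:2, Wendy:2, Zara:1.
The largest is 2 (to Kira, Bao, Hiro, Wendy, Gus, Tara, and Udo), so the eccentricity of Miro is 2.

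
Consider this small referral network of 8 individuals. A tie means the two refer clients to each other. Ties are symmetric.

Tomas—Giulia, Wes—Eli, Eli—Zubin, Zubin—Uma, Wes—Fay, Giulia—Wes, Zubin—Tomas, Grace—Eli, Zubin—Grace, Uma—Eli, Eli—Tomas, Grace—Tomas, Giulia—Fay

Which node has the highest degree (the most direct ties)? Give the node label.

Eli

Degrees — Eli:5, Fay:2, Giulia:3, Grace:3, Tomas:4, Uma:2, Wes:3, Zubin:4.
The maximum is 5, attained only by Eli.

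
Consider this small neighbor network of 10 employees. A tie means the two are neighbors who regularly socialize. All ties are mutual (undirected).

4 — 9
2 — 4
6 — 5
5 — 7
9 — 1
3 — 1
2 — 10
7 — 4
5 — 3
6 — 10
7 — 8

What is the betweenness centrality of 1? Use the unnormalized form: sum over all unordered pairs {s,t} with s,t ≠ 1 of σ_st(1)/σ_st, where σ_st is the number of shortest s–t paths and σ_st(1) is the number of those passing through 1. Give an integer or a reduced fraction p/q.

Pairs whose geodesics pass through 1 — 3–4: 1/2; 3–9: 1; 3–2: 1/3; 9–5: 1/2; 9–6: 1/3.
All other pairs contribute 0.
Summing the contributions gives betweenness(1) = 8/3.

8/3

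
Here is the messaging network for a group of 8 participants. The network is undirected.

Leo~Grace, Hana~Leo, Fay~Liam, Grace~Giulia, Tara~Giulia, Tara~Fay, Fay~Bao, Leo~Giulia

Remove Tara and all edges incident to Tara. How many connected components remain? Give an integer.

Without Tara, the remaining ties split the others into: {Bao, Fay, Liam}; {Giulia, Grace, Hana, Leo}.
That's 2 separate components.

2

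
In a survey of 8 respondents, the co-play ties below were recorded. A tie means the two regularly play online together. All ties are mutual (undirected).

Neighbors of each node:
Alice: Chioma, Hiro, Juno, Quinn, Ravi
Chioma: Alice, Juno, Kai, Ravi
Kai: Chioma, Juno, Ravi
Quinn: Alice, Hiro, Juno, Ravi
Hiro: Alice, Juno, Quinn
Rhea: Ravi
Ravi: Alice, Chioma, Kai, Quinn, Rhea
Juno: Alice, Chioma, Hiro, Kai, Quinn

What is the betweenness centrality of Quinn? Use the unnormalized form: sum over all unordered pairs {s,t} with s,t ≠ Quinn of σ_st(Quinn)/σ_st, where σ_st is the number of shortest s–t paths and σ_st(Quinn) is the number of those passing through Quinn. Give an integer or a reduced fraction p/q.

3/2

Pairs whose geodesics pass through Quinn — Hiro–Rhea: 1/2; Hiro–Ravi: 1/2; Rhea–Juno: 1/4; Juno–Ravi: 1/4.
All other pairs contribute 0.
Summing the contributions gives betweenness(Quinn) = 3/2.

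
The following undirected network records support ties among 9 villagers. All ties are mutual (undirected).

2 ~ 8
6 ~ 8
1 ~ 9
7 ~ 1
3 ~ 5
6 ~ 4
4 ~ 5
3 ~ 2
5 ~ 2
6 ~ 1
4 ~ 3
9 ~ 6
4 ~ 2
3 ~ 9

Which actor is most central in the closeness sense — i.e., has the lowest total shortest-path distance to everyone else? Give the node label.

Farness (sum of distances to all others) for each node — 1:15, 2:15, 3:13, 4:13, 5:16, 6:12, 7:22, 8:15, 9:13.
The smallest farness is 12, for 6, so 6 has the highest closeness.

6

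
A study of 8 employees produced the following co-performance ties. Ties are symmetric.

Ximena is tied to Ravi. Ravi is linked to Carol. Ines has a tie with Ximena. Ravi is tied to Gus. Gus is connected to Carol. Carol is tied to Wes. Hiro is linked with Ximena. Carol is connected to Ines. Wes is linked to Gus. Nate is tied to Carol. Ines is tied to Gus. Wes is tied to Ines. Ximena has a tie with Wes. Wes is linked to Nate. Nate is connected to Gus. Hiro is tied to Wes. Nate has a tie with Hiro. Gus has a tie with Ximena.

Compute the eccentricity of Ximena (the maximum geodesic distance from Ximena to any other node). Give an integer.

2

Distances from Ximena: Carol:2, Gus:1, Hiro:1, Ines:1, Nate:2, Ravi:1, Wes:1.
The largest is 2 (to Nate and Carol), so the eccentricity of Ximena is 2.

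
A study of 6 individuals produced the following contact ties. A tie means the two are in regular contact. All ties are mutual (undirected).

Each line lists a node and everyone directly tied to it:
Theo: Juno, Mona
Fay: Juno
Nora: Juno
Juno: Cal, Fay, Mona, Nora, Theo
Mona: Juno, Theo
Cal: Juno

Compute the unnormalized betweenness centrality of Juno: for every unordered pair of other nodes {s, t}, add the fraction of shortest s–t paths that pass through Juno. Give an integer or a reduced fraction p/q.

Pairs whose geodesics pass through Juno — Fay–Nora: 1; Fay–Theo: 1; Fay–Mona: 1; Fay–Cal: 1; Nora–Theo: 1; Nora–Mona: 1; Nora–Cal: 1; Theo–Cal: 1; Mona–Cal: 1.
All other pairs contribute 0.
Summing the contributions gives betweenness(Juno) = 9.

9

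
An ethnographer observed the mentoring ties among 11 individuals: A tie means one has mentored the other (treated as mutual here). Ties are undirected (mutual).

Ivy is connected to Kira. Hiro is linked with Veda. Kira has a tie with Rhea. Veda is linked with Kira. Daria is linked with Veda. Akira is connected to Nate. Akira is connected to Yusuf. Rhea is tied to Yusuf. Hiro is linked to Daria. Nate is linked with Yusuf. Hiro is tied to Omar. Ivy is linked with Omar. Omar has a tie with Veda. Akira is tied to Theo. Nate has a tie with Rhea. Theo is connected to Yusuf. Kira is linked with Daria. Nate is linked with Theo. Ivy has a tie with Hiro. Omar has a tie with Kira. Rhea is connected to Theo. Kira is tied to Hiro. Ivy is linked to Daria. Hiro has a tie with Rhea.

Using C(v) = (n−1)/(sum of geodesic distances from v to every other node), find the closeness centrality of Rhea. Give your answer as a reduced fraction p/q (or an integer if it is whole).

Distances from Rhea: Akira:2, Daria:2, Hiro:1, Ivy:2, Kira:1, Nate:1, Omar:2, Theo:1, Veda:2, Yusuf:1. Sum = 15.
n = 11, so closeness = 10/15 = 2/3.

2/3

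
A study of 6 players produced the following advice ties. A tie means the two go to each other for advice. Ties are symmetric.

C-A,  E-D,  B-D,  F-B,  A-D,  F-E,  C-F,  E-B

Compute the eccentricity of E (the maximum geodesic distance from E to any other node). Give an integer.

Distances from E: A:2, B:1, C:2, D:1, F:1.
The largest is 2 (to C and A), so the eccentricity of E is 2.

2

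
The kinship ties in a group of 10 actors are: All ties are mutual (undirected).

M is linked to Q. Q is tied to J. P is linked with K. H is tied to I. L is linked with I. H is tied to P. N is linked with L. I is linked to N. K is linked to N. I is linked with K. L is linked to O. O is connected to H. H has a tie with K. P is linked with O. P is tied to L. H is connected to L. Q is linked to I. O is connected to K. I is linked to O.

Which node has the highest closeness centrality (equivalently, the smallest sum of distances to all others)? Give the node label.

I

Farness (sum of distances to all others) for each node — H:15, I:12, J:24, K:15, L:15, M:24, N:17, O:15, P:19, Q:16.
The smallest farness is 12, for I, so I has the highest closeness.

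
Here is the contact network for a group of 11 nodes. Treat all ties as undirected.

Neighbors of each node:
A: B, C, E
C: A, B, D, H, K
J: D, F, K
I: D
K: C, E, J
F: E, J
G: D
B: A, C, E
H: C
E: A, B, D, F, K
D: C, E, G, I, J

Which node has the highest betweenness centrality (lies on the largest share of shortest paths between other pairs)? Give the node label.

D

Unnormalized betweenness of each node: A:5/6, B:5/6, C:74/5, D:203/10, E:173/15, F:11/15, G:0, H:0, I:0, J:11/3, K:33/10.
D has the largest value, 203/10, making it the main broker — the node through which the most shortest paths run.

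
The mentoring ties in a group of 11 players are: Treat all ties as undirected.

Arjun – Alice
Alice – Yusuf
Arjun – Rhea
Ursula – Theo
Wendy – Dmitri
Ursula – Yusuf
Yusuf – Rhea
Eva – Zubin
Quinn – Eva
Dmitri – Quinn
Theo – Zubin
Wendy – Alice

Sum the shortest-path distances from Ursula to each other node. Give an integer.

Distances from Ursula: Alice:2, Arjun:3, Dmitri:4, Eva:3, Quinn:4, Rhea:2, Theo:1, Wendy:3, Yusuf:1, Zubin:2.
Sum = 2 + 3 + 4 + 3 + 4 + 2 + 1 + 3 + 1 + 2 = 25.

25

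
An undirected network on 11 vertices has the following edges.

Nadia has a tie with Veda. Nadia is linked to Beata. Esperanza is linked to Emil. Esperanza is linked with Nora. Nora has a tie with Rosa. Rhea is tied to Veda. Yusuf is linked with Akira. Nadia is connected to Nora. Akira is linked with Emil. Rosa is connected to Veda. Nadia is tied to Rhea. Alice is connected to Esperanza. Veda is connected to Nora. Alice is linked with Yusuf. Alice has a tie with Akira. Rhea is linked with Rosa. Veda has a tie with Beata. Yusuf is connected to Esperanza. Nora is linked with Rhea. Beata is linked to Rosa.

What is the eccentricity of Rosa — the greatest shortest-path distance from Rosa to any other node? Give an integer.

Distances from Rosa: Akira:4, Alice:3, Beata:1, Emil:3, Esperanza:2, Nadia:2, Nora:1, Rhea:1, Veda:1, Yusuf:3.
The largest is 4 (to Akira), so the eccentricity of Rosa is 4.

4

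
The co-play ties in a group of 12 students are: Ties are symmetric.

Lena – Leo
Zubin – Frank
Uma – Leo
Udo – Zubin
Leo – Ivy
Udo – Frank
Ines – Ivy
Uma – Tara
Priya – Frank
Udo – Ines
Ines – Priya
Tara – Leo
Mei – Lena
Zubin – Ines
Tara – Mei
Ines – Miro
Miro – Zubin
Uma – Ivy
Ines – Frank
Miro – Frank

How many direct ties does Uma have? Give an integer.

Uma is directly tied to Ivy, Leo, and Tara. That is 3 neighbors, so the degree of Uma is 3.

3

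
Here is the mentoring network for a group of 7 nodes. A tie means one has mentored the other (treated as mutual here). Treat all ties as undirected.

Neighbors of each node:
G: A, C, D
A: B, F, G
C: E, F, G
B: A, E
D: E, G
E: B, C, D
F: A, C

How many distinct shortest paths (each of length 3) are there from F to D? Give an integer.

The shortest distance is 3. The length-3 paths are: F–C–E–D; F–C–G–D; F–A–G–D.
That gives 3 distinct shortest paths.

3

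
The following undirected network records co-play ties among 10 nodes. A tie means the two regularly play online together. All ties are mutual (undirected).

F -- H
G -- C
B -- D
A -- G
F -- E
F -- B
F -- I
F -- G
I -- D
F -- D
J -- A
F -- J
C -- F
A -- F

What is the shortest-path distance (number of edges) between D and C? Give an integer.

One shortest route is D – F – C, which uses 2 edges, and D and C are not directly tied, so nothing shorter exists. So d(D,C) = 2.

2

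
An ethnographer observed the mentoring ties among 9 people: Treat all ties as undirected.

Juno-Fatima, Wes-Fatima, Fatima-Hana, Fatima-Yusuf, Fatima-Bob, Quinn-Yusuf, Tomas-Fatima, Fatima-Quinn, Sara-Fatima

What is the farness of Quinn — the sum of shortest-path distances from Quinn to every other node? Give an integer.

Distances from Quinn: Bob:2, Fatima:1, Hana:2, Juno:2, Sara:2, Tomas:2, Wes:2, Yusuf:1.
Sum = 2 + 1 + 2 + 2 + 2 + 2 + 2 + 1 = 14.

14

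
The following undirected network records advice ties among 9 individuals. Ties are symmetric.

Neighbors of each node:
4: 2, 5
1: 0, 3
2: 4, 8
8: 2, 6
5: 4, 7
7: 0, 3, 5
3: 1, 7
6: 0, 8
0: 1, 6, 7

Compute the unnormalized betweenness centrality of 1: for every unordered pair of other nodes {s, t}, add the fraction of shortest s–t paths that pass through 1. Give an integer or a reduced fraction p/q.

3/2

Pairs whose geodesics pass through 1 — 0–3: 1/2; 6–3: 1/2; 8–3: 1/2.
All other pairs contribute 0.
Summing the contributions gives betweenness(1) = 3/2.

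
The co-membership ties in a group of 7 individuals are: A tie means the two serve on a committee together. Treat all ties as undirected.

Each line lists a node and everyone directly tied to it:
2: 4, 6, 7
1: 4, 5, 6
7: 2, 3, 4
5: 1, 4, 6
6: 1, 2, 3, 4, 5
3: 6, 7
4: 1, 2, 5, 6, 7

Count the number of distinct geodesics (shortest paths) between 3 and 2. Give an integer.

The shortest distance is 2. The length-2 paths are: 3–6–2; 3–7–2.
That gives 2 distinct shortest paths.

2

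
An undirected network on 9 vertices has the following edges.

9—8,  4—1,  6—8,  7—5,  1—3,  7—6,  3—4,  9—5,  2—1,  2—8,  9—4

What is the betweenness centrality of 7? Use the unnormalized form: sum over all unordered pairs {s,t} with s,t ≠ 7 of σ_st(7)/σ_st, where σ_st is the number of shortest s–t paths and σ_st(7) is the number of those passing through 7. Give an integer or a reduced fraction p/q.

1

Pairs whose geodesics pass through 7 — 5–6: 1.
All other pairs contribute 0.
Summing the contributions gives betweenness(7) = 1.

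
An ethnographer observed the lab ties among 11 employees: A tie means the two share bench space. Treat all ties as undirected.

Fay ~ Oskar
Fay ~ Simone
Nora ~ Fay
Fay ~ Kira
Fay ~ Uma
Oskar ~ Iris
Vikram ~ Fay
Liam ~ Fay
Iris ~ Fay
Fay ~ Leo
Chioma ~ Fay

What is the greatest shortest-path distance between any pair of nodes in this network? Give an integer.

2

Eccentricity of each node (its greatest distance to any other): Chioma:2, Fay:1, Iris:2, Kira:2, Leo:2, Liam:2, Nora:2, Oskar:2, Simone:2, Uma:2, Vikram:2.
The maximum eccentricity is 2, realized for instance by the pair Oskar–Vikram via Oskar – Fay – Vikram. So the diameter is 2.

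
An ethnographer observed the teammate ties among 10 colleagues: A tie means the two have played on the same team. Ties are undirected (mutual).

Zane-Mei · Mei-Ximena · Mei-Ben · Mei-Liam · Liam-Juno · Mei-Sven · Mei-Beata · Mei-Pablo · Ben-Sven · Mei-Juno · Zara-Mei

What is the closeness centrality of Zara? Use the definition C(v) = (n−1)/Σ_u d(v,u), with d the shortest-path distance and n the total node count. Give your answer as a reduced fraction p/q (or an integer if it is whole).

9/17

Distances from Zara: Beata:2, Ben:2, Juno:2, Liam:2, Mei:1, Pablo:2, Sven:2, Ximena:2, Zane:2. Sum = 17.
n = 10, so closeness = 9/17.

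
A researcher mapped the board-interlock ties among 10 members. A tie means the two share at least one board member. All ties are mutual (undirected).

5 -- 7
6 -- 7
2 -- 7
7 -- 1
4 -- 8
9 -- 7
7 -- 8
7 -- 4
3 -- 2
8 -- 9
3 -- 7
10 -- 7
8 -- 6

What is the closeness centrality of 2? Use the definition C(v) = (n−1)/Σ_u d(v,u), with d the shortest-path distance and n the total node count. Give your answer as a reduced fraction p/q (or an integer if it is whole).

Distances from 2: 1:2, 3:1, 4:2, 5:2, 6:2, 7:1, 8:2, 9:2, 10:2. Sum = 16.
n = 10, so closeness = 9/16.

9/16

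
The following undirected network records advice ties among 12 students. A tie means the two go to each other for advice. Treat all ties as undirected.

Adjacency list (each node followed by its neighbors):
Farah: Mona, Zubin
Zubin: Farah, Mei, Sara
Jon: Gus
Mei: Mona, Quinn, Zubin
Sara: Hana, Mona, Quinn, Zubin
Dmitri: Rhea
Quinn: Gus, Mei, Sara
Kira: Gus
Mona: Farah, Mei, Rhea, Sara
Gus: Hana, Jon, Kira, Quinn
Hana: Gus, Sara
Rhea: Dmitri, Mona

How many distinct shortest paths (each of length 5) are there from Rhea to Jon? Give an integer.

The shortest distance is 5. The length-5 paths are: Rhea–Mona–Sara–Quinn–Gus–Jon; Rhea–Mona–Mei–Quinn–Gus–Jon; Rhea–Mona–Sara–Hana–Gus–Jon.
That gives 3 distinct shortest paths.

3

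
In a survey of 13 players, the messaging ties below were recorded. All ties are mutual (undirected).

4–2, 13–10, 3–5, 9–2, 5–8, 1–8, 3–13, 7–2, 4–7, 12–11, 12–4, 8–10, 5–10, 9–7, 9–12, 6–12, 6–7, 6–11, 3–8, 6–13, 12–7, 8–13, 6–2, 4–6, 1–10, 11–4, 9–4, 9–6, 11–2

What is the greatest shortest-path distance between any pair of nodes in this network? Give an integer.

4

Eccentricity of each node (its greatest distance to any other): 1:4, 2:4, 3:3, 4:4, 5:4, 6:3, 7:4, 8:3, 9:4, 10:3, 11:4, 12:4, 13:2.
The maximum eccentricity is 4, realized for instance by the pair 1–7 via 1 – 10 – 13 – 6 – 7. So the diameter is 4.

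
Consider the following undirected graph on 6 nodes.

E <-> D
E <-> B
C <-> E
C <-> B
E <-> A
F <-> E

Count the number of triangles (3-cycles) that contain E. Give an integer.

E's neighbors: A, B, C, D, and F.
Neighbor pairs that are themselves tied: E–B–C. Each forms one triangle with E, for 1 in total.

1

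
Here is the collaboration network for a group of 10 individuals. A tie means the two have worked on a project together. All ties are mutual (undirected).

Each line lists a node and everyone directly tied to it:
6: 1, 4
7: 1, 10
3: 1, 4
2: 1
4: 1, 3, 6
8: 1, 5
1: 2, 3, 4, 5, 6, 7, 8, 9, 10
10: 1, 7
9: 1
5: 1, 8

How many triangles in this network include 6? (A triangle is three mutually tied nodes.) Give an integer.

6's neighbors: 1 and 4.
Neighbor pairs that are themselves tied: 6–1–4. Each forms one triangle with 6, for 1 in total.

1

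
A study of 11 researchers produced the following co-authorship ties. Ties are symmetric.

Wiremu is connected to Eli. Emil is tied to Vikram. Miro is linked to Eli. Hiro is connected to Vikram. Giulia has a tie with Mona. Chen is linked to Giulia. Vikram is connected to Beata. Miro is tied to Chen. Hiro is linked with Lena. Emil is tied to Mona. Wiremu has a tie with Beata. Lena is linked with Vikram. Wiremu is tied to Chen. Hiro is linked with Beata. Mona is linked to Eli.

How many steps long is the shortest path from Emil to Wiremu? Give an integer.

3

One shortest route is Emil – Mona – Eli – Wiremu, which uses 3 edges, and at distance 2 from Emil we only reach {Beata, Eli, Giulia, Hiro, Lena}, which does not include Wiremu. So d(Emil,Wiremu) = 3.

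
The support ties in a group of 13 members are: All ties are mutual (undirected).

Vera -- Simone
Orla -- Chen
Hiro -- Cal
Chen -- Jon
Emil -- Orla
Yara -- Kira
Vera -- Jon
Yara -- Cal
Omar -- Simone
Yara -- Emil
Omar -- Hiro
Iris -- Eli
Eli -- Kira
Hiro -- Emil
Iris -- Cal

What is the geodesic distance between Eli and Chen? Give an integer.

5

One shortest route is Eli – Kira – Yara – Emil – Orla – Chen, which uses 5 edges, and at distance 4 from Eli we only reach {Omar, Orla}, which does not include Chen. So d(Eli,Chen) = 5.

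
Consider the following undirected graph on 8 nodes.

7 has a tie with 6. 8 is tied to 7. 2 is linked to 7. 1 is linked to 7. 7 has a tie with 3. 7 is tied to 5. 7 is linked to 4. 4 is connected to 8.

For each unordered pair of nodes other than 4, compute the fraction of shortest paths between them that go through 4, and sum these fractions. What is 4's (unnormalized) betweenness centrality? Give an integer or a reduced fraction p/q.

No shortest path between any pair of other nodes passes through 4.
Summing the contributions gives betweenness(4) = 0.

0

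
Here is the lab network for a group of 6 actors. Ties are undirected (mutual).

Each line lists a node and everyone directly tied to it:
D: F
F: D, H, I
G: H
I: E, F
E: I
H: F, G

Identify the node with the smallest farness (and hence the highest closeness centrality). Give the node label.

F

Farness (sum of distances to all others) for each node — D:11, E:13, F:7, G:13, H:9, I:9.
The smallest farness is 7, for F, so F has the highest closeness.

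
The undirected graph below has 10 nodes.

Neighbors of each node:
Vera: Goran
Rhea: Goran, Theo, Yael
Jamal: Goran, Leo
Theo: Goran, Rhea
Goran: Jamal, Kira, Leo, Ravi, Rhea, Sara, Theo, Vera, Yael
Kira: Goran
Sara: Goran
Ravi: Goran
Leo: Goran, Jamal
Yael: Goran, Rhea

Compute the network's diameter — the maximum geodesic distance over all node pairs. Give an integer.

2

Eccentricity of each node (its greatest distance to any other): Goran:1, Jamal:2, Kira:2, Leo:2, Ravi:2, Rhea:2, Sara:2, Theo:2, Vera:2, Yael:2.
The maximum eccentricity is 2, realized for instance by the pair Vera–Jamal via Vera – Goran – Jamal. So the diameter is 2.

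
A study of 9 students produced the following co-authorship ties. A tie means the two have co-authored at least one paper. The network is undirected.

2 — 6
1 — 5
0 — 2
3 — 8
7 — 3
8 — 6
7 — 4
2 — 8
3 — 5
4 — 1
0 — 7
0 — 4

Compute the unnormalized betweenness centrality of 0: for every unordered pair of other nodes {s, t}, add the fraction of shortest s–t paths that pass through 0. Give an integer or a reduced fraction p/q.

Pairs whose geodesics pass through 0 — 6–1: 1/2; 6–4: 1; 6–7: 1/2; 8–4: 1/2; 1–2: 1; 4–2: 1; 7–2: 1.
All other pairs contribute 0.
Summing the contributions gives betweenness(0) = 11/2.

11/2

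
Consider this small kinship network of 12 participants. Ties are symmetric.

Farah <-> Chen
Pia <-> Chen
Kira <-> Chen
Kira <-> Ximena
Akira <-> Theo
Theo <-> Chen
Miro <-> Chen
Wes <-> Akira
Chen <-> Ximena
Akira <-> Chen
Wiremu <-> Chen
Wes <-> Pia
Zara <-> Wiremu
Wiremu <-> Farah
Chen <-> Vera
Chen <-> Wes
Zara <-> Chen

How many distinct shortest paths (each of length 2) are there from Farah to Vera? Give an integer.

1

The shortest distance is 2, and the only length-2 path is Farah–Chen–Vera. So there is exactly 1 shortest path.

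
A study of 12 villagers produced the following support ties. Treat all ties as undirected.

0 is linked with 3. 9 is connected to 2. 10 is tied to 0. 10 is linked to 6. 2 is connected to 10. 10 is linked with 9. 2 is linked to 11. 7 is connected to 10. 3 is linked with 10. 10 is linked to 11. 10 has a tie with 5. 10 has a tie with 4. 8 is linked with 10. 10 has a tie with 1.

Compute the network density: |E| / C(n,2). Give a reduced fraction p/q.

There are 14 edges and 12 nodes, so the maximum possible is C(12,2) = 66.
Density = 14/66 = 7/33.

7/33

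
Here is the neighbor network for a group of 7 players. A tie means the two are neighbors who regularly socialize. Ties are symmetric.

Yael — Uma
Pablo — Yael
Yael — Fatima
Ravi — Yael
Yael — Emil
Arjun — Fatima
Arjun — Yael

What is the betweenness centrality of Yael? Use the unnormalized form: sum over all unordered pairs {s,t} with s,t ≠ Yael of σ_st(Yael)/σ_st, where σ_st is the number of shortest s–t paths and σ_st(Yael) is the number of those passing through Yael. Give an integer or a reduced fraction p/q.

14

Pairs whose geodesics pass through Yael — Ravi–Arjun: 1; Ravi–Pablo: 1; Ravi–Uma: 1; Ravi–Emil: 1; Ravi–Fatima: 1; Arjun–Pablo: 1; Arjun–Uma: 1; Arjun–Emil: 1; Pablo–Uma: 1; Pablo–Emil: 1; Pablo–Fatima: 1; Uma–Emil: 1; Uma–Fatima: 1; Emil–Fatima: 1.
All other pairs contribute 0.
Summing the contributions gives betweenness(Yael) = 14.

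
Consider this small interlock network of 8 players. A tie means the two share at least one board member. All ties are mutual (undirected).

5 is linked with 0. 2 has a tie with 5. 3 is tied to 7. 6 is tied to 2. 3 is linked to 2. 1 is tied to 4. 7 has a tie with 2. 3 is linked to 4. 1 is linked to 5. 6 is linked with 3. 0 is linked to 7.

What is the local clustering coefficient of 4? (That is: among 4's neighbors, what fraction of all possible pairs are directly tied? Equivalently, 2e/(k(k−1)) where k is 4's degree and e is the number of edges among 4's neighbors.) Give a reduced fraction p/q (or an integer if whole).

4's neighbors: 1 and 3 (k = 2).
Possible neighbor pairs: C(2,2) = 1. Edges among them: none → e = 0.
Clustering(4) = 0/1.

0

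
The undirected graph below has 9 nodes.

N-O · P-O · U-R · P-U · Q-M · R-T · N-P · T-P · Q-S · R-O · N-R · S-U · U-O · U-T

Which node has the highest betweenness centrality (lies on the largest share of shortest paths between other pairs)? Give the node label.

Unnormalized betweenness of each node: M:0, N:1/4, O:19/12, P:13/6, Q:7, R:13/6, S:12, T:1/4, U:187/12.
U has the largest value, 187/12, making it the main broker — the node through which the most shortest paths run.

U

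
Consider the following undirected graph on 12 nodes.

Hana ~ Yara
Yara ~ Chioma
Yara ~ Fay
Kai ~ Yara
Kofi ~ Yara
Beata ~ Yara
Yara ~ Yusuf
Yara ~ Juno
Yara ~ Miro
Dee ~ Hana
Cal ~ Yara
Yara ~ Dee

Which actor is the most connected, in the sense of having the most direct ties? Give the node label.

Degrees — Beata:1, Cal:1, Chioma:1, Dee:2, Fay:1, Hana:2, Juno:1, Kai:1, Kofi:1, Miro:1, Yara:11, Yusuf:1.
The maximum is 11, attained only by Yara.

Yara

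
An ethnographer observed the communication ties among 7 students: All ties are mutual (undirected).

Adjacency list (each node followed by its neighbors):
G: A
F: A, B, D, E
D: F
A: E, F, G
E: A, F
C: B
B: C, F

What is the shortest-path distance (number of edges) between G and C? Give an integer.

One shortest route is G – A – F – B – C, which uses 4 edges, and at distance 3 from G we only reach {B, D}, which does not include C. So d(G,C) = 4.

4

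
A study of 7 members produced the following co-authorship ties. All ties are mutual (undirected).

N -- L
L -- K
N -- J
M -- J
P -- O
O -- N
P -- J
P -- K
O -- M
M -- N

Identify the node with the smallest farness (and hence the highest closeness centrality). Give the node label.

Farness (sum of distances to all others) for each node — J:9, K:11, L:10, M:10, N:8, O:9, P:9.
The smallest farness is 8, for N, so N has the highest closeness.

N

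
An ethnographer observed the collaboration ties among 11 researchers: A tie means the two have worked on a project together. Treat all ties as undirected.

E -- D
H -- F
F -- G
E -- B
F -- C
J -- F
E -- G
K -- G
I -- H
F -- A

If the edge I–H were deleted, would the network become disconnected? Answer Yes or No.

Without the I–H edge there is no alternate route between I and H, so the network disconnects. It is a bridge.

Yes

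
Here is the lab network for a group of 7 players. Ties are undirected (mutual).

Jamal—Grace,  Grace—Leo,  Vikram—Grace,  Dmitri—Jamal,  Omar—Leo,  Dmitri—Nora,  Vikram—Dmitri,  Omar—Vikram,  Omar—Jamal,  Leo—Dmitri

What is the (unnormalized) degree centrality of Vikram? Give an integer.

3

Vikram is directly tied to Dmitri, Grace, and Omar. That is 3 neighbors, so the degree of Vikram is 3.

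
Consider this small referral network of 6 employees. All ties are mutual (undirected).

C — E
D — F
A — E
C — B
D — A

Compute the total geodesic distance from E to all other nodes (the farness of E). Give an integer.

9

Distances from E: A:1, B:2, C:1, D:2, F:3.
Sum = 1 + 2 + 1 + 2 + 3 = 9.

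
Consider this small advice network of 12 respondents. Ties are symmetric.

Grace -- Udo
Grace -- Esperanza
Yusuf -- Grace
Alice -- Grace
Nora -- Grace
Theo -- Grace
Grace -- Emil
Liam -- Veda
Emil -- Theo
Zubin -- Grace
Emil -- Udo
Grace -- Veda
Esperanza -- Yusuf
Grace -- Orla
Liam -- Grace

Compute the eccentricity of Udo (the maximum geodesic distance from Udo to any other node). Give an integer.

Distances from Udo: Alice:2, Emil:1, Esperanza:2, Grace:1, Liam:2, Nora:2, Orla:2, Theo:2, Veda:2, Yusuf:2, Zubin:2.
The largest is 2 (to Veda, Orla, Theo, Esperanza, Nora, Yusuf, Liam, Alice, and Zubin), so the eccentricity of Udo is 2.

2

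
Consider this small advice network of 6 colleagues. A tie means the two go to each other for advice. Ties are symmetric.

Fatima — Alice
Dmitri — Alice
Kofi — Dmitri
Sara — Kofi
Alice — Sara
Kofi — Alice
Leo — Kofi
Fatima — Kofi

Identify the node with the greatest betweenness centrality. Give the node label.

Unnormalized betweenness of each node: Alice:3/2, Dmitri:0, Fatima:0, Kofi:11/2, Leo:0, Sara:0.
Kofi has the largest value, 11/2, making it the main broker — the node through which the most shortest paths run.

Kofi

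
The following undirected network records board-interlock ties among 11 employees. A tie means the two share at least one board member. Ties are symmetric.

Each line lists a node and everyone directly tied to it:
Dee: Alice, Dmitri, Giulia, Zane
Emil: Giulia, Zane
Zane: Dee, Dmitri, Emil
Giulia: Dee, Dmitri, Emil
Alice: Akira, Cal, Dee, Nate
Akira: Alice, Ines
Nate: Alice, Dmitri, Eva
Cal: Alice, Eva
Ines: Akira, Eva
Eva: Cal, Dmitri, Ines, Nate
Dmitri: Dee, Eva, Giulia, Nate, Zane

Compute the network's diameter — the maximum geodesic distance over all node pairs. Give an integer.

Eccentricity of each node (its greatest distance to any other): Akira:4, Alice:3, Cal:4, Dee:3, Dmitri:3, Emil:4, Eva:3, Giulia:3, Ines:4, Nate:3, Zane:3.
The maximum eccentricity is 4, realized for instance by the pair Akira–Emil via Akira – Alice – Dee – Giulia – Emil. So the diameter is 4.

4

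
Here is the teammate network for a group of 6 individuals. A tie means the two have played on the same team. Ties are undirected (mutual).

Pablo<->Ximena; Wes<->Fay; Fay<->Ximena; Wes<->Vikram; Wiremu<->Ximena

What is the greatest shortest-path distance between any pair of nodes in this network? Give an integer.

Eccentricity of each node (its greatest distance to any other): Fay:2, Pablo:4, Vikram:4, Wes:3, Wiremu:4, Ximena:3.
The maximum eccentricity is 4, realized for instance by the pair Pablo–Vikram via Pablo – Ximena – Fay – Wes – Vikram. So the diameter is 4.

4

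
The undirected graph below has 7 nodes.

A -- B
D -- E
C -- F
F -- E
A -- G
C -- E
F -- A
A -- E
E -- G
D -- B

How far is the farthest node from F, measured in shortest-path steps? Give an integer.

2

Distances from F: A:1, B:2, C:1, D:2, E:1, G:2.
The largest is 2 (to G, D, and B), so the eccentricity of F is 2.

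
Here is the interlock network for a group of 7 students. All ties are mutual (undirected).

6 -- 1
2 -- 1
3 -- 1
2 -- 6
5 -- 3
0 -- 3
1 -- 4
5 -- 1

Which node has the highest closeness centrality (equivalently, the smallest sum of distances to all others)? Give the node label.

Farness (sum of distances to all others) for each node — 0:14, 1:7, 2:11, 3:9, 4:12, 5:10, 6:11.
The smallest farness is 7, for 1, so 1 has the highest closeness.

1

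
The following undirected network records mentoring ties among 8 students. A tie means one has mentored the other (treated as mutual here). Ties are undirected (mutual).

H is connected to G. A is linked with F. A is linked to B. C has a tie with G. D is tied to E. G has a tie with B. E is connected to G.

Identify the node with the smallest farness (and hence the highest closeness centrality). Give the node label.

Farness (sum of distances to all others) for each node — A:17, B:13, C:17, D:21, E:15, F:23, G:11, H:17.
The smallest farness is 11, for G, so G has the highest closeness.

G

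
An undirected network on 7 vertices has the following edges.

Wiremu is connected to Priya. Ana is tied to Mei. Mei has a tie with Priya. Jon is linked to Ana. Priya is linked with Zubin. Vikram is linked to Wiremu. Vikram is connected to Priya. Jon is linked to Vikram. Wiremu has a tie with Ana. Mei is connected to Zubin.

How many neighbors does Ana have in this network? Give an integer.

Ana is directly tied to Jon, Mei, and Wiremu. That is 3 neighbors, so the degree of Ana is 3.

3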